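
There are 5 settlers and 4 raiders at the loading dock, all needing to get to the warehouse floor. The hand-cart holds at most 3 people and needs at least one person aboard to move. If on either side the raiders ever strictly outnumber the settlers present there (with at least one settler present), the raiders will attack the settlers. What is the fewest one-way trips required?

7

Counting alone: each trip to the warehouse floor takes at most 3 across and each return brings at least 1 back, so after t trips out (and t−1 returns) at most 3t − (t−1) of the 9 are across; that first reaches 9 at t = 4, so at least 7 crossings are needed.
The plan below uses exactly 7 crossings, so it is optimal:
1. 3 raiders → the warehouse floor.  (the loading dock: 5S 1R; the warehouse floor: 0S 3R)
2. 1 raider ← the loading dock.  (the loading dock: 5S 2R; the warehouse floor: 0S 2R)
3. 3 settlers → the warehouse floor.  (the loading dock: 2S 2R; the warehouse floor: 3S 2R)
4. 1 settler ← the loading dock.  (the loading dock: 3S 2R; the warehouse floor: 2S 2R)
5. 2 settlers and 1 raider → the warehouse floor.  (the loading dock: 1S 1R; the warehouse floor: 4S 3R)
6. 1 settler ← the loading dock.  (the loading dock: 2S 1R; the warehouse floor: 3S 3R)
7. 2 settlers and 1 raider → the warehouse floor.  (the loading dock: 0S 0R; the warehouse floor: 5S 4R)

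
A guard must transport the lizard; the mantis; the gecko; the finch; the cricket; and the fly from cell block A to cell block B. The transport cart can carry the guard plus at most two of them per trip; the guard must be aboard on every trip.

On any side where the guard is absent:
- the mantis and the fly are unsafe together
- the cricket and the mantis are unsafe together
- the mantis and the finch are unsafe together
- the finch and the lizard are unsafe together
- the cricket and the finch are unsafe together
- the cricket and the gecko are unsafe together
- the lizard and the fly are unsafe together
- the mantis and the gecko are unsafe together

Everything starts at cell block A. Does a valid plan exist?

Whatever the first load, the items left behind include a forbidden pair without the guard. No opening move is safe, so no plan exists.

No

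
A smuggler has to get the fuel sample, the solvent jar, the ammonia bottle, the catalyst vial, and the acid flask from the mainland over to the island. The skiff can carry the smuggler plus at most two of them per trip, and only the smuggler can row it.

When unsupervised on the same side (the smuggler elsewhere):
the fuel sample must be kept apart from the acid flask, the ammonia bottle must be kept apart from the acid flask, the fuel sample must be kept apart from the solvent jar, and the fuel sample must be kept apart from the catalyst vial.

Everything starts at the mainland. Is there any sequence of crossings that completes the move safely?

1. Smuggler goes to the island with the ammonia bottle and the fuel sample.  [the mainland: the acid flask, the catalyst vial, the solvent jar | the island: the ammonia bottle, the fuel sample]
2. Smuggler goes back to the mainland alone.  [the mainland: the acid flask, the catalyst vial, the solvent jar | the island: the ammonia bottle, the fuel sample]
3. Smuggler goes to the island with the catalyst vial and the solvent jar.  [the mainland: the acid flask | the island: the ammonia bottle, the catalyst vial, the fuel sample, the solvent jar]
4. Smuggler goes back to the mainland with the fuel sample.  [the mainland: the acid flask, the fuel sample | the island: the ammonia bottle, the catalyst vial, the solvent jar]
5. Smuggler goes to the island with the acid flask and the fuel sample.  [the mainland: — | the island: the acid flask, the ammonia bottle, the catalyst vial, the fuel sample, the solvent jar]

Yes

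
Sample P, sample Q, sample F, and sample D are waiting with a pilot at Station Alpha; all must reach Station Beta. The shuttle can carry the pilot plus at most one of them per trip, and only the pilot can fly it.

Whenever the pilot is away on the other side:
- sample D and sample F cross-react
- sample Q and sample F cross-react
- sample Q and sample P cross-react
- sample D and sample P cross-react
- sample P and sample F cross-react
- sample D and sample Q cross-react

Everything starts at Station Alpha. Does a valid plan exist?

Whatever the first load, the items left behind include a forbidden pair without the pilot. No opening move is safe, so no plan exists.

No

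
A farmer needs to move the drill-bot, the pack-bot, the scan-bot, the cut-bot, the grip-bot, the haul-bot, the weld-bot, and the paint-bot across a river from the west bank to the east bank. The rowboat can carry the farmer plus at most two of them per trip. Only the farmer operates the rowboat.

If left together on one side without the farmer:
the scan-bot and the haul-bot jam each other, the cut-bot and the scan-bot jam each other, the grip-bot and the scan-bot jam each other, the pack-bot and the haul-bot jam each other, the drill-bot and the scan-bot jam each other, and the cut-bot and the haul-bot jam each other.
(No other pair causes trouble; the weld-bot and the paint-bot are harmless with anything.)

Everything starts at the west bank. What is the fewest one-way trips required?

13

Counting alone: the farmer can take at most 2 across per trip to the east bank, so moving all 8 needs at least 4 loaded trips out, with a return between consecutive ones — at least 7 crossings.
The safety rule pushes this higher. Following every safe sequence of crossings, the most of the 8 that can be at the east bank as the rowboat arrives there on crossings 7, 9, 11 is 5, 6, 7 respectively — never all 8.
So no plan with fewer than 13 crossings exists, and this one achieves 13:
1. Farmer goes to the east bank with the haul-bot and the scan-bot.
2. Farmer goes back to the west bank with the scan-bot.
3. Farmer goes to the east bank with the drill-bot and the scan-bot.
4. Farmer goes back to the west bank with the scan-bot.
5. Farmer goes to the east bank with the grip-bot and the scan-bot.
6. Farmer goes back to the west bank with the scan-bot.
7. Farmer goes to the east bank with the cut-bot and the pack-bot.
8. Farmer goes back to the west bank with the haul-bot.
9. Farmer goes to the east bank with the scan-bot and the weld-bot.
10. Farmer goes back to the west bank with the scan-bot.
11. Farmer goes to the east bank with the paint-bot and the scan-bot.
12. Farmer goes back to the west bank with the scan-bot.
13. Farmer goes to the east bank with the haul-bot and the scan-bot.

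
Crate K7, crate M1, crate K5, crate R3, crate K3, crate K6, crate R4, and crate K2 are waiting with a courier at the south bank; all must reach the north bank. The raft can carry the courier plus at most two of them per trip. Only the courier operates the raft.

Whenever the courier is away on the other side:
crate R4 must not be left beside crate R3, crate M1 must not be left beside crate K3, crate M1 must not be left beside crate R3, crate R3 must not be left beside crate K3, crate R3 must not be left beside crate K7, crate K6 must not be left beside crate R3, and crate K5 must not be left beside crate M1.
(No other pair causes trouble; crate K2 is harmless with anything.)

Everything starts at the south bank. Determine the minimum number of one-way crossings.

13

Counting alone: the courier can take at most 2 across per trip to the north bank, so moving all 8 needs at least 4 loaded trips out, with a return between consecutive ones — at least 7 crossings.
The safety rule pushes this higher. Following every safe sequence of crossings, the most of the 8 that can be at the north bank as the raft arrives there on crossings 7, 9, 11 is 5, 6, 7 respectively — never all 8.
So no plan with fewer than 13 crossings exists, and this one achieves 13:
1. Courier goes to the north bank with crate M1 and crate R3.  [the south bank: crate K2, crate K3, crate K5, crate K6, crate K7, crate R4 | the north bank: crate M1, crate R3]
2. Courier goes back to the south bank with crate M1.  [the south bank: crate K2, crate K3, crate K5, crate K6, crate K7, crate M1, crate R4 | the north bank: crate R3]
3. Courier goes to the north bank with crate K7 and crate M1.  [the south bank: crate K2, crate K3, crate K5, crate K6, crate R4 | the north bank: crate K7, crate M1, crate R3]
4. Courier goes back to the south bank with crate R3.  [the south bank: crate K2, crate K3, crate K5, crate K6, crate R3, crate R4 | the north bank: crate K7, crate M1]
5. Courier goes to the north bank with crate K6 and crate R3.  [the south bank: crate K2, crate K3, crate K5, crate R4 | the north bank: crate K6, crate K7, crate M1, crate R3]
6. Courier goes back to the south bank with crate R3.  [the south bank: crate K2, crate K3, crate K5, crate R3, crate R4 | the north bank: crate K6, crate K7, crate M1]
7. Courier goes to the north bank with crate R3 and crate R4.  [the south bank: crate K2, crate K3, crate K5 | the north bank: crate K6, crate K7, crate M1, crate R3, crate R4]
8. Courier goes back to the south bank with crate R3.  [the south bank: crate K2, crate K3, crate K5, crate R3 | the north bank: crate K6, crate K7, crate M1, crate R4]
9. Courier goes to the north bank with crate K3 and crate K5.  [the south bank: crate K2, crate R3 | the north bank: crate K3, crate K5, crate K6, crate K7, crate M1, crate R4]
10. Courier goes back to the south bank with crate M1.  [the south bank: crate K2, crate M1, crate R3 | the north bank: crate K3, crate K5, crate K6, crate K7, crate R4]
11. Courier goes to the north bank with crate K2 and crate M1.  [the south bank: crate R3 | the north bank: crate K2, crate K3, crate K5, crate K6, crate K7, crate M1, crate R4]
12. Courier goes back to the south bank with crate M1.  [the south bank: crate M1, crate R3 | the north bank: crate K2, crate K3, crate K5, crate K6, crate K7, crate R4]
13. Courier goes to the north bank with crate M1 and crate R3.  [the south bank: — | the north bank: crate K2, crate K3, crate K5, crate K6, crate K7, crate M1, crate R3, crate R4]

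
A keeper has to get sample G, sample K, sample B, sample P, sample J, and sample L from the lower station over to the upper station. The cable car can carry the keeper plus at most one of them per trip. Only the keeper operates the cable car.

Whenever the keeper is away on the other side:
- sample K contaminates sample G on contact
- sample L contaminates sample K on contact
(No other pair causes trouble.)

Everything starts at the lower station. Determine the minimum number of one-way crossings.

13

Counting alone: the keeper can take at most 1 across per trip to the upper station, so moving all 6 needs at least 6 loaded trips out, with a return between consecutive ones — at least 11 crossings.
The safety rule pushes this higher. Following every safe sequence of crossings, the most of the 6 that can be at the upper station as the cable car arrives there on crossing 11 is 5 — never all 6.
So no plan with fewer than 13 crossings exists, and this one achieves 13:
1. Keeper goes to the upper station with sample K.  [the lower station: sample B, sample G, sample J, sample L, sample P | the upper station: sample K]
2. Keeper goes back to the lower station alone.  [the lower station: sample B, sample G, sample J, sample L, sample P | the upper station: sample K]
3. Keeper goes to the upper station with sample G.  [the lower station: sample B, sample J, sample L, sample P | the upper station: sample G, sample K]
4. Keeper goes back to the lower station with sample K.  [the lower station: sample B, sample J, sample K, sample L, sample P | the upper station: sample G]
5. Keeper goes to the upper station with sample L.  [the lower station: sample B, sample J, sample K, sample P | the upper station: sample G, sample L]
6. Keeper goes back to the lower station alone.  [the lower station: sample B, sample J, sample K, sample P | the upper station: sample G, sample L]
7. Keeper goes to the upper station with sample B.  [the lower station: sample J, sample K, sample P | the upper station: sample B, sample G, sample L]
8. Keeper goes back to the lower station alone.  [the lower station: sample J, sample K, sample P | the upper station: sample B, sample G, sample L]
9. Keeper goes to the upper station with sample P.  [the lower station: sample J, sample K | the upper station: sample B, sample G, sample L, sample P]
10. Keeper goes back to the lower station alone.  [the lower station: sample J, sample K | the upper station: sample B, sample G, sample L, sample P]
11. Keeper goes to the upper station with sample J.  [the lower station: sample K | the upper station: sample B, sample G, sample J, sample L, sample P]
12. Keeper goes back to the lower station alone.  [the lower station: sample K | the upper station: sample B, sample G, sample J, sample L, sample P]
13. Keeper goes to the upper station with sample K.  [the lower station: — | the upper station: sample B, sample G, sample J, sample K, sample L, sample P]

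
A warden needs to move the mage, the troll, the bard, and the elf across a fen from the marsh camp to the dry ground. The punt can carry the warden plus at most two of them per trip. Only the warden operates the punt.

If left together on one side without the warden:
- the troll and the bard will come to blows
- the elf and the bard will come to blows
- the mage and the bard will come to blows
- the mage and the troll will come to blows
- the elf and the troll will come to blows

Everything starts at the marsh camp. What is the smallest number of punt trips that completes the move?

5

Counting alone: the warden can take at most 2 across per trip to the dry ground, so moving all 4 needs at least 2 loaded trips out, with a return between consecutive ones — at least 3 crossings.
The safety rule pushes this higher. Following every safe sequence of crossings, the most of the 4 that can be at the dry ground as the punt arrives there on crossing 3 is 3 — never all 4.
So no plan with fewer than 5 crossings exists, and this one achieves 5:
1. Warden goes to the dry ground with the bard and the troll.
2. Warden goes back to the marsh camp with the troll.
3. Warden goes to the dry ground with the elf and the mage.
4. Warden goes back to the marsh camp with the bard.
5. Warden goes to the dry ground with the bard and the troll.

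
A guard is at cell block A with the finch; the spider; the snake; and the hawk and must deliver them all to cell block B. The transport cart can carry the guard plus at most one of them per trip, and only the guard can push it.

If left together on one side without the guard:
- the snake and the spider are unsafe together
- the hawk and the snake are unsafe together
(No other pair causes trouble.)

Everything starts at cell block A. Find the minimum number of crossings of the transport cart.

Counting alone: the guard can take at most 1 across per trip to cell block B, so moving all 4 needs at least 4 loaded trips out, with a return between consecutive ones — at least 7 crossings.
The safety rule pushes this higher. Following every safe sequence of crossings, the most of the 4 that can be at cell block B as the transport cart arrives there on crossing 7 is 3 — never all 4.
So no plan with fewer than 9 crossings exists, and this one achieves 9:
1. Guard goes to cell block B with the snake.  [cell block A: the finch, the hawk, the spider | cell block B: the snake]
2. Guard goes back to cell block A alone.  [cell block A: the finch, the hawk, the spider | cell block B: the snake]
3. Guard goes to cell block B with the finch.  [cell block A: the hawk, the spider | cell block B: the finch, the snake]
4. Guard goes back to cell block A alone.  [cell block A: the hawk, the spider | cell block B: the finch, the snake]
5. Guard goes to cell block B with the spider.  [cell block A: the hawk | cell block B: the finch, the snake, the spider]
6. Guard goes back to cell block A with the snake.  [cell block A: the hawk, the snake | cell block B: the finch, the spider]
7. Guard goes to cell block B with the hawk.  [cell block A: the snake | cell block B: the finch, the hawk, the spider]
8. Guard goes back to cell block A alone.  [cell block A: the snake | cell block B: the finch, the hawk, the spider]
9. Guard goes to cell block B with the snake.  [cell block A: — | cell block B: the finch, the hawk, the snake, the spider]

9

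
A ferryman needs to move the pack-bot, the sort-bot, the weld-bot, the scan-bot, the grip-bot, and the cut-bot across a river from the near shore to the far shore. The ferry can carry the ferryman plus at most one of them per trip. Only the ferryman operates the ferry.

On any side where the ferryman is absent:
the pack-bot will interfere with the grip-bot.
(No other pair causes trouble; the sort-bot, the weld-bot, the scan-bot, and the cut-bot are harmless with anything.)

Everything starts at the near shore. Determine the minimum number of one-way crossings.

Counting alone: the ferryman can take at most 1 across per trip to the far shore, so moving all 6 needs at least 6 loaded trips out, with a return between consecutive ones — at least 11 crossings.
The plan below uses exactly 11 crossings, so it is optimal:
1. Ferryman goes to the far shore with the pack-bot.
2. Ferryman goes back to the near shore alone.
3. Ferryman goes to the far shore with the sort-bot.
4. Ferryman goes back to the near shore alone.
5. Ferryman goes to the far shore with the weld-bot.
6. Ferryman goes back to the near shore alone.
7. Ferryman goes to the far shore with the scan-bot.
8. Ferryman goes back to the near shore alone.
9. Ferryman goes to the far shore with the cut-bot.
10. Ferryman goes back to the near shore alone.
11. Ferryman goes to the far shore with the grip-bot.

11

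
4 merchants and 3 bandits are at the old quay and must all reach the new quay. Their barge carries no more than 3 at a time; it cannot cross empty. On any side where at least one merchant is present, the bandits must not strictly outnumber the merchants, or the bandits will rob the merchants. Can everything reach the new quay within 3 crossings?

Counting alone: each trip to the new quay takes at most 3 across and each return brings at least 1 back, so after t trips out (and t−1 returns) at most 3t − (t−1) of the 7 are across; that first reaches 7 at t = 3, so at least 5 crossings are needed.
Since 3 < 5, 3 crossings cannot be enough. (The shortest complete plan in fact takes 5:)
1. 3 bandits → the new quay.  (the old quay: 4M 0B; the new quay: 0M 3B)
2. 1 bandit ← the old quay.  (the old quay: 4M 1B; the new quay: 0M 2B)
3. 3 merchants → the new quay.  (the old quay: 1M 1B; the new quay: 3M 2B)
4. 1 merchant ← the old quay.  (the old quay: 2M 1B; the new quay: 2M 2B)
5. 2 merchants and 1 bandit → the new quay.  (the old quay: 0M 0B; the new quay: 4M 3B)

No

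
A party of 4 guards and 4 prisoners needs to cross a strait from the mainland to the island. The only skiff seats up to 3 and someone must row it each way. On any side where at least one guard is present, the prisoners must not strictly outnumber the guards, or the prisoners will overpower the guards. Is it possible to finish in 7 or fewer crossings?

Counting alone: each trip to the island takes at most 3 across and each return brings at least 1 back, so after t trips out (and t−1 returns) at most 3t − (t−1) of the 8 are across; that first reaches 8 at t = 4, so at least 7 crossings are needed.
The safety rule pushes this higher. Following every safe sequence of crossings, the most of the 8 that can be at the island as the skiff arrives there on crossing 7 is 7 — never all 8.
So the move cannot be finished within 7 crossings. (The shortest complete plan takes 9:)
1. 2 prisoners → the island.  (the mainland: 4G 2P; the island: 0G 2P)
2. 1 prisoner ← the mainland.  (the mainland: 4G 3P; the island: 0G 1P)
3. 3 prisoners → the island.  (the mainland: 4G 0P; the island: 0G 4P)
4. 1 prisoner ← the mainland.  (the mainland: 4G 1P; the island: 0G 3P)
5. 3 guards → the island.  (the mainland: 1G 1P; the island: 3G 3P)
6. 1 guard and 1 prisoner ← the mainland.  (the mainland: 2G 2P; the island: 2G 2P)
7. 2 guards → the island.  (the mainland: 0G 2P; the island: 4G 2P)
8. 1 prisoner ← the mainland.  (the mainland: 0G 3P; the island: 4G 1P)
9. 3 prisoners → the island.  (the mainland: 0G 0P; the island: 4G 4P)

No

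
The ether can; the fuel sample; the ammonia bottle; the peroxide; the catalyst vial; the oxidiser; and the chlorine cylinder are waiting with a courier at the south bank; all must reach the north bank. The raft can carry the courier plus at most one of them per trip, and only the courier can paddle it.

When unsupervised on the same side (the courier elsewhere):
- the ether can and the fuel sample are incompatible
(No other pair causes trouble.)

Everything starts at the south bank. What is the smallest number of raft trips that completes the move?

Counting alone: the courier can take at most 1 across per trip to the north bank, so moving all 7 needs at least 7 loaded trips out, with a return between consecutive ones — at least 13 crossings.
The plan below uses exactly 13 crossings, so it is optimal:
1. Courier goes to the north bank with the ether can.  [the south bank: the ammonia bottle, the catalyst vial, the chlorine cylinder, the fuel sample, the oxidiser, the peroxide | the north bank: the ether can]
2. Courier goes back to the south bank alone.  [the south bank: the ammonia bottle, the catalyst vial, the chlorine cylinder, the fuel sample, the oxidiser, the peroxide | the north bank: the ether can]
3. Courier goes to the north bank with the ammonia bottle.  [the south bank: the catalyst vial, the chlorine cylinder, the fuel sample, the oxidiser, the peroxide | the north bank: the ammonia bottle, the ether can]
4. Courier goes back to the south bank alone.  [the south bank: the catalyst vial, the chlorine cylinder, the fuel sample, the oxidiser, the peroxide | the north bank: the ammonia bottle, the ether can]
5. Courier goes to the north bank with the peroxide.  [the south bank: the catalyst vial, the chlorine cylinder, the fuel sample, the oxidiser | the north bank: the ammonia bottle, the ether can, the peroxide]
6. Courier goes back to the south bank alone.  [the south bank: the catalyst vial, the chlorine cylinder, the fuel sample, the oxidiser | the north bank: the ammonia bottle, the ether can, the peroxide]
7. Courier goes to the north bank with the catalyst vial.  [the south bank: the chlorine cylinder, the fuel sample, the oxidiser | the north bank: the ammonia bottle, the catalyst vial, the ether can, the peroxide]
8. Courier goes back to the south bank alone.  [the south bank: the chlorine cylinder, the fuel sample, the oxidiser | the north bank: the ammonia bottle, the catalyst vial, the ether can, the peroxide]
9. Courier goes to the north bank with the oxidiser.  [the south bank: the chlorine cylinder, the fuel sample | the north bank: the ammonia bottle, the catalyst vial, the ether can, the oxidiser, the peroxide]
10. Courier goes back to the south bank alone.  [the south bank: the chlorine cylinder, the fuel sample | the north bank: the ammonia bottle, the catalyst vial, the ether can, the oxidiser, the peroxide]
11. Courier goes to the north bank with the chlorine cylinder.  [the south bank: the fuel sample | the north bank: the ammonia bottle, the catalyst vial, the chlorine cylinder, the ether can, the oxidiser, the peroxide]
12. Courier goes back to the south bank alone.  [the south bank: the fuel sample | the north bank: the ammonia bottle, the catalyst vial, the chlorine cylinder, the ether can, the oxidiser, the peroxide]
13. Courier goes to the north bank with the fuel sample.  [the south bank: — | the north bank: the ammonia bottle, the catalyst vial, the chlorine cylinder, the ether can, the fuel sample, the oxidiser, the peroxide]

13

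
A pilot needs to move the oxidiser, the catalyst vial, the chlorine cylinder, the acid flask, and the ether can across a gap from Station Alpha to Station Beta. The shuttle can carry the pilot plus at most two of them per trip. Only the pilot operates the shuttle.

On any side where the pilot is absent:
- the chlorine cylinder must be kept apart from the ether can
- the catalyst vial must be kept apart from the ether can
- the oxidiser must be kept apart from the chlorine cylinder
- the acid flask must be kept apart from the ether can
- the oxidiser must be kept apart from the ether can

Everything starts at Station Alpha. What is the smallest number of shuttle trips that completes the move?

7

Counting alone: the pilot can take at most 2 across per trip to Station Beta, so moving all 5 needs at least 3 loaded trips out, with a return between consecutive ones — at least 5 crossings.
The safety rule pushes this higher. Following every safe sequence of crossings, the most of the 5 that can be at Station Beta as the shuttle arrives there on crossing 5 is 4 — never all 5.
So no plan with fewer than 7 crossings exists, and this one achieves 7:
1. Pilot goes to Station Beta with the ether can and the oxidiser.  [Station Alpha: the acid flask, the catalyst vial, the chlorine cylinder | Station Beta: the ether can, the oxidiser]
2. Pilot goes back to Station Alpha with the oxidiser.  [Station Alpha: the acid flask, the catalyst vial, the chlorine cylinder, the oxidiser | Station Beta: the ether can]
3. Pilot goes to Station Beta with the catalyst vial and the oxidiser.  [Station Alpha: the acid flask, the chlorine cylinder | Station Beta: the catalyst vial, the ether can, the oxidiser]
4. Pilot goes back to Station Alpha with the ether can.  [Station Alpha: the acid flask, the chlorine cylinder, the ether can | Station Beta: the catalyst vial, the oxidiser]
5. Pilot goes to Station Beta with the acid flask and the chlorine cylinder.  [Station Alpha: the ether can | Station Beta: the acid flask, the catalyst vial, the chlorine cylinder, the oxidiser]
6. Pilot goes back to Station Alpha with the oxidiser.  [Station Alpha: the ether can, the oxidiser | Station Beta: the acid flask, the catalyst vial, the chlorine cylinder]
7. Pilot goes to Station Beta with the ether can and the oxidiser.  [Station Alpha: — | Station Beta: the acid flask, the catalyst vial, the chlorine cylinder, the ether can, the oxidiser]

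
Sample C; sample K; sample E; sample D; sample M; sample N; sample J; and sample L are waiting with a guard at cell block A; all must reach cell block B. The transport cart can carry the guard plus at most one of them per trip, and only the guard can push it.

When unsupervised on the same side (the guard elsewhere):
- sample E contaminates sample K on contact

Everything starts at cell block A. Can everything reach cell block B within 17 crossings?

Yes — this plan uses 15 crossings (≤ 17):
1. Guard goes to cell block B with sample K.  [cell block A: sample C, sample D, sample E, sample J, sample L, sample M, sample N | cell block B: sample K]
2. Guard goes back to cell block A alone.  [cell block A: sample C, sample D, sample E, sample J, sample L, sample M, sample N | cell block B: sample K]
3. Guard goes to cell block B with sample C.  [cell block A: sample D, sample E, sample J, sample L, sample M, sample N | cell block B: sample C, sample K]
4. Guard goes back to cell block A alone.  [cell block A: sample D, sample E, sample J, sample L, sample M, sample N | cell block B: sample C, sample K]
5. Guard goes to cell block B with sample D.  [cell block A: sample E, sample J, sample L, sample M, sample N | cell block B: sample C, sample D, sample K]
6. Guard goes back to cell block A alone.  [cell block A: sample E, sample J, sample L, sample M, sample N | cell block B: sample C, sample D, sample K]
7. Guard goes to cell block B with sample M.  [cell block A: sample E, sample J, sample L, sample N | cell block B: sample C, sample D, sample K, sample M]
8. Guard goes back to cell block A alone.  [cell block A: sample E, sample J, sample L, sample N | cell block B: sample C, sample D, sample K, sample M]
9. Guard goes to cell block B with sample N.  [cell block A: sample E, sample J, sample L | cell block B: sample C, sample D, sample K, sample M, sample N]
10. Guard goes back to cell block A alone.  [cell block A: sample E, sample J, sample L | cell block B: sample C, sample D, sample K, sample M, sample N]
11. Guard goes to cell block B with sample J.  [cell block A: sample E, sample L | cell block B: sample C, sample D, sample J, sample K, sample M, sample N]
12. Guard goes back to cell block A alone.  [cell block A: sample E, sample L | cell block B: sample C, sample D, sample J, sample K, sample M, sample N]
13. Guard goes to cell block B with sample L.  [cell block A: sample E | cell block B: sample C, sample D, sample J, sample K, sample L, sample M, sample N]
14. Guard goes back to cell block A alone.  [cell block A: sample E | cell block B: sample C, sample D, sample J, sample K, sample L, sample M, sample N]
15. Guard goes to cell block B with sample E.  [cell block A: — | cell block B: sample C, sample D, sample E, sample J, sample K, sample L, sample M, sample N]

Yes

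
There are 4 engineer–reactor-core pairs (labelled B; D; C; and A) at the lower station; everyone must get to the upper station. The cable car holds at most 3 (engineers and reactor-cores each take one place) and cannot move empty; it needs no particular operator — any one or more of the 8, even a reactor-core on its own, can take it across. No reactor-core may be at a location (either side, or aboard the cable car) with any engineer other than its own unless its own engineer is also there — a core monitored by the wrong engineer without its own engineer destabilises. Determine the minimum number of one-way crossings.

9

Counting alone: each trip to the upper station takes at most 3 across and each return brings at least 1 back, so after t trips out (and t−1 returns) at most 3t − (t−1) of the 8 are across; that first reaches 8 at t = 4, so at least 7 crossings are needed.
The safety rule pushes this higher. Following every safe sequence of crossings, the most of the 8 that can be at the upper station as the cable car arrives there on crossing 7 is 7 — never all 8.
So no plan with fewer than 9 crossings exists, and this one achieves 9:
1. engineer B and reactor-core B cross → the upper station.
2. engineer B crosses ← the lower station.
3. engineer B, engineer D, and reactor-core D cross → the upper station.
4. engineer B and reactor-core B cross ← the lower station.
5. engineer A, engineer B, and engineer C cross → the upper station.
6. reactor-core D crosses ← the lower station.
7. reactor-core B and reactor-core D cross → the upper station.
8. reactor-core B crosses ← the lower station.
9. reactor-core A, reactor-core B, and reactor-core C cross → the upper station.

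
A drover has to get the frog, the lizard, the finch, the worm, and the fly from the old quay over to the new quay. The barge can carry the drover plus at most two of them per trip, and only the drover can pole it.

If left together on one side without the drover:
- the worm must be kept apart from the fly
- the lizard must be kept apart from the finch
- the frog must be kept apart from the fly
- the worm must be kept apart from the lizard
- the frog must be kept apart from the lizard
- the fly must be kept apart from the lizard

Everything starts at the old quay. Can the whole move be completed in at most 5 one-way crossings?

No

Counting alone: the drover can take at most 2 across per trip to the new quay, so moving all 5 needs at least 3 loaded trips out, with a return between consecutive ones — at least 5 crossings.
The safety rule pushes this higher. Following every safe sequence of crossings, the most of the 5 that can be at the new quay as the barge arrives there on crossing 5 is 4 — never all 5.
So the move cannot be finished within 5 crossings. (The shortest complete plan takes 7:)
1. Drover goes to the new quay with the fly and the lizard.
2. Drover goes back to the old quay with the lizard.
3. Drover goes to the new quay with the finch and the lizard.
4. Drover goes back to the old quay with the lizard.
5. Drover goes to the new quay with the frog and the worm.
6. Drover goes back to the old quay with the fly.
7. Drover goes to the new quay with the fly and the lizard.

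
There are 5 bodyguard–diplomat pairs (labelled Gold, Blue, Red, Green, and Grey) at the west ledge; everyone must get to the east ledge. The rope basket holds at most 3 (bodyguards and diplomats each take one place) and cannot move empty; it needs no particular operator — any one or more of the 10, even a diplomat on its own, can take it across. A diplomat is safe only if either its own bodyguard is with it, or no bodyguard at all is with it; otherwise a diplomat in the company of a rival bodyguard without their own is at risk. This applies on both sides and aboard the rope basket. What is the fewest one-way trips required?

Counting alone: each trip to the east ledge takes at most 3 across and each return brings at least 1 back, so after t trips out (and t−1 returns) at most 3t − (t−1) of the 10 are across; that first reaches 10 at t = 5, so at least 9 crossings are needed.
The safety rule pushes this higher. Following every safe sequence of crossings, the most of the 10 that can be at the east ledge as the rope basket arrives there on crossing 9 is 9 — never all 10.
So no plan with fewer than 11 crossings exists, and this one achieves 11:
1. bodyguard Gold and diplomat Gold cross → the east ledge.
2. bodyguard Gold crosses ← the west ledge.
3. diplomat Blue, diplomat Green, and diplomat Red cross → the east ledge.
4. diplomat Gold crosses ← the west ledge.
5. bodyguard Blue, bodyguard Green, and bodyguard Red cross → the east ledge.
6. bodyguard Blue and diplomat Blue cross ← the west ledge.
7. bodyguard Blue, bodyguard Gold, and bodyguard Grey cross → the east ledge.
8. diplomat Red crosses ← the west ledge.
9. diplomat Blue and diplomat Gold cross → the east ledge.
10. diplomat Gold crosses ← the west ledge.
11. diplomat Gold, diplomat Grey, and diplomat Red cross → the east ledge.

11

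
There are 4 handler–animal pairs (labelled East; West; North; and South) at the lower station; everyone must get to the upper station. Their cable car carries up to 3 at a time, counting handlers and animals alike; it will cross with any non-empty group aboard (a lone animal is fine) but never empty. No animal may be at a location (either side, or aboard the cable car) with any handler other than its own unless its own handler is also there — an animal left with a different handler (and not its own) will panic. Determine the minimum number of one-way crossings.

Counting alone: each trip to the upper station takes at most 3 across and each return brings at least 1 back, so after t trips out (and t−1 returns) at most 3t − (t−1) of the 8 are across; that first reaches 8 at t = 4, so at least 7 crossings are needed.
The safety rule pushes this higher. Following every safe sequence of crossings, the most of the 8 that can be at the upper station as the cable car arrives there on crossing 7 is 7 — never all 8.
So no plan with fewer than 9 crossings exists, and this one achieves 9:
1. animal East and handler East cross → the upper station.
2. handler East crosses ← the lower station.
3. animal West, handler East, and handler West cross → the upper station.
4. animal East and handler East cross ← the lower station.
5. handler East, handler North, and handler South cross → the upper station.
6. animal West crosses ← the lower station.
7. animal East and animal West cross → the upper station.
8. animal East crosses ← the lower station.
9. animal East, animal North, and animal South cross → the upper station.

9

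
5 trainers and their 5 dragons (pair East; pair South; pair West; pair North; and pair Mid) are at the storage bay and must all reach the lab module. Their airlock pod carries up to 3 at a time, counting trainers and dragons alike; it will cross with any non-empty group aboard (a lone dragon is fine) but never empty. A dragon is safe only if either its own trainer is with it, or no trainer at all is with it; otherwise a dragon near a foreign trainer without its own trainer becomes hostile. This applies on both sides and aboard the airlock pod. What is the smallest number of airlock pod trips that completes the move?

Counting alone: each trip to the lab module takes at most 3 across and each return brings at least 1 back, so after t trips out (and t−1 returns) at most 3t − (t−1) of the 10 are across; that first reaches 10 at t = 5, so at least 9 crossings are needed.
The safety rule pushes this higher. Following every safe sequence of crossings, the most of the 10 that can be at the lab module as the airlock pod arrives there on crossing 9 is 9 — never all 10.
So no plan with fewer than 11 crossings exists, and this one achieves 11:
1. dragon East and trainer East cross → the lab module.
2. trainer East crosses ← the storage bay.
3. dragon North, dragon South, and dragon West cross → the lab module.
4. dragon East crosses ← the storage bay.
5. trainer North, trainer South, and trainer West cross → the lab module.
6. dragon South and trainer South cross ← the storage bay.
7. trainer East, trainer Mid, and trainer South cross → the lab module.
8. dragon West crosses ← the storage bay.
9. dragon East and dragon South cross → the lab module.
10. dragon East crosses ← the storage bay.
11. dragon East, dragon Mid, and dragon West cross → the lab module.

11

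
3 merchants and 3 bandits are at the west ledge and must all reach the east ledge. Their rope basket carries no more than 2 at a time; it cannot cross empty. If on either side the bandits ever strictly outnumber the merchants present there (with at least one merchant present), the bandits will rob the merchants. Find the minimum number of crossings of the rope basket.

Counting alone: each trip to the east ledge takes at most 2 across and each return brings at least 1 back, so after t trips out (and t−1 returns) at most 2t − (t−1) of the 6 are across; that first reaches 6 at t = 5, so at least 9 crossings are needed.
The safety rule pushes this higher. Following every safe sequence of crossings, the most of the 6 that can be at the east ledge as the rope basket arrives there on crossing 9 is 5 — never all 6.
So no plan with fewer than 11 crossings exists, and this one achieves 11:
1. 2 bandits → the east ledge.  (the west ledge: 3M 1B; the east ledge: 0M 2B)
2. 1 bandit ← the west ledge.  (the west ledge: 3M 2B; the east ledge: 0M 1B)
3. 2 bandits → the east ledge.  (the west ledge: 3M 0B; the east ledge: 0M 3B)
4. 1 bandit ← the west ledge.  (the west ledge: 3M 1B; the east ledge: 0M 2B)
5. 2 merchants → the east ledge.  (the west ledge: 1M 1B; the east ledge: 2M 2B)
6. 1 merchant and 1 bandit ← the west ledge.  (the west ledge: 2M 2B; the east ledge: 1M 1B)
7. 2 merchants → the east ledge.  (the west ledge: 0M 2B; the east ledge: 3M 1B)
8. 1 bandit ← the west ledge.  (the west ledge: 0M 3B; the east ledge: 3M 0B)
9. 2 bandits → the east ledge.  (the west ledge: 0M 1B; the east ledge: 3M 2B)
10. 1 bandit ← the west ledge.  (the west ledge: 0M 2B; the east ledge: 3M 1B)
11. 2 bandits → the east ledge.  (the west ledge: 0M 0B; the east ledge: 3M 3B)

11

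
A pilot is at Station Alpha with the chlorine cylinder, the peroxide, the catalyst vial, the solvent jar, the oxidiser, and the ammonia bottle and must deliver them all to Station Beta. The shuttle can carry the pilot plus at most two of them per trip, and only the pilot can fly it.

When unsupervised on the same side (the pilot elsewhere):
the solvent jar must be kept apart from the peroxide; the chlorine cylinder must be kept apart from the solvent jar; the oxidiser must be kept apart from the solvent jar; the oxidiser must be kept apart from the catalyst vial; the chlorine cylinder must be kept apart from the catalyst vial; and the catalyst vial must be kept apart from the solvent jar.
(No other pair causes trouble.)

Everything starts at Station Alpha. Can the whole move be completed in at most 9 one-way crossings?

Yes

Yes — this plan uses 9 crossings (≤ 9):
1. Pilot goes to Station Beta with the catalyst vial and the solvent jar.  [Station Alpha: the ammonia bottle, the chlorine cylinder, the oxidiser, the peroxide | Station Beta: the catalyst vial, the solvent jar]
2. Pilot goes back to Station Alpha with the catalyst vial.  [Station Alpha: the ammonia bottle, the catalyst vial, the chlorine cylinder, the oxidiser, the peroxide | Station Beta: the solvent jar]
3. Pilot goes to Station Beta with the chlorine cylinder and the oxidiser.  [Station Alpha: the ammonia bottle, the catalyst vial, the peroxide | Station Beta: the chlorine cylinder, the oxidiser, the solvent jar]
4. Pilot goes back to Station Alpha with the solvent jar.  [Station Alpha: the ammonia bottle, the catalyst vial, the peroxide, the solvent jar | Station Beta: the chlorine cylinder, the oxidiser]
5. Pilot goes to Station Beta with the catalyst vial and the peroxide.  [Station Alpha: the ammonia bottle, the solvent jar | Station Beta: the catalyst vial, the chlorine cylinder, the oxidiser, the peroxide]
6. Pilot goes back to Station Alpha with the catalyst vial.  [Station Alpha: the ammonia bottle, the catalyst vial, the solvent jar | Station Beta: the chlorine cylinder, the oxidiser, the peroxide]
7. Pilot goes to Station Beta with the ammonia bottle and the catalyst vial.  [Station Alpha: the solvent jar | Station Beta: the ammonia bottle, the catalyst vial, the chlorine cylinder, the oxidiser, the peroxide]
8. Pilot goes back to Station Alpha with the catalyst vial.  [Station Alpha: the catalyst vial, the solvent jar | Station Beta: the ammonia bottle, the chlorine cylinder, the oxidiser, the peroxide]
9. Pilot goes to Station Beta with the catalyst vial and the solvent jar.  [Station Alpha: — | Station Beta: the ammonia bottle, the catalyst vial, the chlorine cylinder, the oxidiser, the peroxide, the solvent jar]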